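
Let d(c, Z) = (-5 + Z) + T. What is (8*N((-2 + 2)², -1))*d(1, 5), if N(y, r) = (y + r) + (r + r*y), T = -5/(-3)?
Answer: -80/3 ≈ -26.667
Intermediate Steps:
T = 5/3 (T = -5*(-⅓) = 5/3 ≈ 1.6667)
N(y, r) = y + 2*r + r*y (N(y, r) = (r + y) + (r + r*y) = y + 2*r + r*y)
d(c, Z) = -10/3 + Z (d(c, Z) = (-5 + Z) + 5/3 = -10/3 + Z)
(8*N((-2 + 2)², -1))*d(1, 5) = (8*((-2 + 2)² + 2*(-1) - (-2 + 2)²))*(-10/3 + 5) = (8*(0² - 2 - 1*0²))*(5/3) = (8*(0 - 2 - 1*0))*(5/3) = (8*(0 - 2 + 0))*(5/3) = (8*(-2))*(5/3) = -16*5/3 = -80/3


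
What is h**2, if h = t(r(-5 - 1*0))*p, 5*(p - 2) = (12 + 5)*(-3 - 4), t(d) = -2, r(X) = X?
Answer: 47524/25 ≈ 1901.0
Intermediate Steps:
p = -109/5 (p = 2 + ((12 + 5)*(-3 - 4))/5 = 2 + (17*(-7))/5 = 2 + (1/5)*(-119) = 2 - 119/5 = -109/5 ≈ -21.800)
h = 218/5 (h = -2*(-109/5) = 218/5 ≈ 43.600)
h**2 = (218/5)**2 = 47524/25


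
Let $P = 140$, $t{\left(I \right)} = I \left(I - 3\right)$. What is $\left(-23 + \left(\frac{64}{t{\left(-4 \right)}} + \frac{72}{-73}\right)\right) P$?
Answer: $- \frac{221780}{73} \approx -3038.1$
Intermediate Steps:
$t{\left(I \right)} = I \left(-3 + I\right)$
$\left(-23 + \left(\frac{64}{t{\left(-4 \right)}} + \frac{72}{-73}\right)\right) P = \left(-23 + \left(\frac{64}{\left(-4\right) \left(-3 - 4\right)} + \frac{72}{-73}\right)\right) 140 = \left(-23 + \left(\frac{64}{\left(-4\right) \left(-7\right)} + 72 \left(- \frac{1}{73}\right)\right)\right) 140 = \left(-23 - \left(\frac{72}{73} - \frac{64}{28}\right)\right) 140 = \left(-23 + \left(64 \cdot \frac{1}{28} - \frac{72}{73}\right)\right) 140 = \left(-23 + \left(\frac{16}{7} - \frac{72}{73}\right)\right) 140 = \left(-23 + \frac{664}{511}\right) 140 = \left(- \frac{11089}{511}\right) 140 = - \frac{221780}{73}$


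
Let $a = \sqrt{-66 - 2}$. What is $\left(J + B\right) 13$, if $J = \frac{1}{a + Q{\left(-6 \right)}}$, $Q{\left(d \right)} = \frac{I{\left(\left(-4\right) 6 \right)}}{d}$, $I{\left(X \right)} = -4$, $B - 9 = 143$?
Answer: $\frac{608647}{308} - \frac{117 i \sqrt{17}}{308} \approx 1976.1 - 1.5662 i$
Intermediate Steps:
$B = 152$ ($B = 9 + 143 = 152$)
$a = 2 i \sqrt{17}$ ($a = \sqrt{-68} = 2 i \sqrt{17} \approx 8.2462 i$)
$Q{\left(d \right)} = - \frac{4}{d}$
$J = \frac{1}{\frac{2}{3} + 2 i \sqrt{17}}$ ($J = \frac{1}{2 i \sqrt{17} - \frac{4}{-6}} = \frac{1}{2 i \sqrt{17} - - \frac{2}{3}} = \frac{1}{2 i \sqrt{17} + \frac{2}{3}} = \frac{1}{\frac{2}{3} + 2 i \sqrt{17}} \approx 0.0097403 - 0.12048 i$)
$\left(J + B\right) 13 = \left(\left(\frac{3}{308} - \frac{9 i \sqrt{17}}{308}\right) + 152\right) 13 = \left(\frac{46819}{308} - \frac{9 i \sqrt{17}}{308}\right) 13 = \frac{608647}{308} - \frac{117 i \sqrt{17}}{308}$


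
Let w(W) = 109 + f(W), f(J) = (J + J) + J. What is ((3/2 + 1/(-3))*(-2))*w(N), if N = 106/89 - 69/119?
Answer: -1173838/4539 ≈ -258.61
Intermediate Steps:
f(J) = 3*J (f(J) = 2*J + J = 3*J)
N = 6473/10591 (N = 106*(1/89) - 69*1/119 = 106/89 - 69/119 = 6473/10591 ≈ 0.61118)
w(W) = 109 + 3*W
((3/2 + 1/(-3))*(-2))*w(N) = ((3/2 + 1/(-3))*(-2))*(109 + 3*(6473/10591)) = ((3*(1/2) + 1*(-1/3))*(-2))*(109 + 19419/10591) = ((3/2 - 1/3)*(-2))*(1173838/10591) = ((7/6)*(-2))*(1173838/10591) = -7/3*1173838/10591 = -1173838/4539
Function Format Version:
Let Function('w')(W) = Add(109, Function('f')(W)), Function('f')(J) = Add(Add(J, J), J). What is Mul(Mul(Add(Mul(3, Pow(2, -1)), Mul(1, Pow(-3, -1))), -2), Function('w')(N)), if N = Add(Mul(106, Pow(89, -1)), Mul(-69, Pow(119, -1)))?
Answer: Rational(-1173838, 4539) ≈ -258.61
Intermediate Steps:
Function('f')(J) = Mul(3, J) (Function('f')(J) = Add(Mul(2, J), J) = Mul(3, J))
N = Rational(6473, 10591) (N = Add(Mul(106, Rational(1, 89)), Mul(-69, Rational(1, 119))) = Add(Rational(106, 89), Rational(-69, 119)) = Rational(6473, 10591) ≈ 0.61118)
Function('w')(W) = Add(109, Mul(3, W))
Mul(Mul(Add(Mul(3, Pow(2, -1)), Mul(1, Pow(-3, -1))), -2), Function('w')(N)) = Mul(Mul(Add(Mul(3, Pow(2, -1)), Mul(1, Pow(-3, -1))), -2), Add(109, Mul(3, Rational(6473, 10591)))) = Mul(Mul(Add(Mul(3, Rational(1, 2)), Mul(1, Rational(-1, 3))), -2), Add(109, Rational(19419, 10591))) = Mul(Mul(Add(Rational(3, 2), Rational(-1, 3)), -2), Rational(1173838, 10591)) = Mul(Mul(Rational(7, 6), -2), Rational(1173838, 10591)) = Mul(Rational(-7, 3), Rational(1173838, 10591)) = Rational(-1173838, 4539)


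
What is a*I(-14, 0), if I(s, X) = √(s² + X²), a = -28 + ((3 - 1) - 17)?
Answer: -602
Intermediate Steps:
a = -43 (a = -28 + (2 - 17) = -28 - 15 = -43)
I(s, X) = √(X² + s²)
a*I(-14, 0) = -43*√(0² + (-14)²) = -43*√(0 + 196) = -43*√196 = -43*14 = -602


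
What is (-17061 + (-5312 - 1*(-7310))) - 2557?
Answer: -17620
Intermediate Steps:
(-17061 + (-5312 - 1*(-7310))) - 2557 = (-17061 + (-5312 + 7310)) - 2557 = (-17061 + 1998) - 2557 = -15063 - 2557 = -17620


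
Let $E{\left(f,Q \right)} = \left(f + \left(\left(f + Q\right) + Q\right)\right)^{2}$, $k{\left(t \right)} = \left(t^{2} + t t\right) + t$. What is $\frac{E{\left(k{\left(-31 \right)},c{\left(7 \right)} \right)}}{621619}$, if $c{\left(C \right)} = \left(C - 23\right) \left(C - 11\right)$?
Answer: $\frac{15288100}{621619} \approx 24.594$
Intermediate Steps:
$c{\left(C \right)} = \left(-23 + C\right) \left(-11 + C\right)$
$k{\left(t \right)} = t + 2 t^{2}$ ($k{\left(t \right)} = \left(t^{2} + t^{2}\right) + t = 2 t^{2} + t = t + 2 t^{2}$)
$E{\left(f,Q \right)} = \left(2 Q + 2 f\right)^{2}$ ($E{\left(f,Q \right)} = \left(f + \left(\left(Q + f\right) + Q\right)\right)^{2} = \left(f + \left(f + 2 Q\right)\right)^{2} = \left(2 Q + 2 f\right)^{2}$)
$\frac{E{\left(k{\left(-31 \right)},c{\left(7 \right)} \right)}}{621619} = \frac{4 \left(\left(253 + 7^{2} - 238\right) - 31 \left(1 + 2 \left(-31\right)\right)\right)^{2}}{621619} = 4 \left(\left(253 + 49 - 238\right) - 31 \left(1 - 62\right)\right)^{2} \cdot \frac{1}{621619} = 4 \left(64 - -1891\right)^{2} \cdot \frac{1}{621619} = 4 \left(64 + 1891\right)^{2} \cdot \frac{1}{621619} = 4 \cdot 1955^{2} \cdot \frac{1}{621619} = 4 \cdot 3822025 \cdot \frac{1}{621619} = 15288100 \cdot \frac{1}{621619} = \frac{15288100}{621619}$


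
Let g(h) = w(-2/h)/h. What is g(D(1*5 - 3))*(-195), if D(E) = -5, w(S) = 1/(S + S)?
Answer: 195/4 ≈ 48.750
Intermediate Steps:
w(S) = 1/(2*S)
g(h) = -¼ (g(h) = (1/(2*((-2/h))))/h = ((-h/2)/2)/h = (-h/4)/h = -¼)
g(D(1*5 - 3))*(-195) = -¼*(-195) = 195/4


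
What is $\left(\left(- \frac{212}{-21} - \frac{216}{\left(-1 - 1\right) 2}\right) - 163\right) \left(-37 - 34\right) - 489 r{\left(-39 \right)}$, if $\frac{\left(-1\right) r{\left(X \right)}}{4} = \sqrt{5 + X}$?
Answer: $\frac{147467}{21} + 1956 i \sqrt{34} \approx 7022.2 + 11405.0 i$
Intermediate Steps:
$r{\left(X \right)} = - 4 \sqrt{5 + X}$
$\left(\left(- \frac{212}{-21} - \frac{216}{\left(-1 - 1\right) 2}\right) - 163\right) \left(-37 - 34\right) - 489 r{\left(-39 \right)} = \left(\left(- \frac{212}{-21} - \frac{216}{\left(-1 - 1\right) 2}\right) - 163\right) \left(-37 - 34\right) - 489 \left(- 4 \sqrt{5 - 39}\right) = \left(\left(\left(-212\right) \left(- \frac{1}{21}\right) - \frac{216}{\left(-2\right) 2}\right) - 163\right) \left(-71\right) - 489 \left(- 4 \sqrt{-34}\right) = \left(\left(\frac{212}{21} - \frac{216}{-4}\right) - 163\right) \left(-71\right) - 489 \left(- 4 i \sqrt{34}\right) = \left(\left(\frac{212}{21} - -54\right) - 163\right) \left(-71\right) - 489 \left(- 4 i \sqrt{34}\right) = \left(\left(\frac{212}{21} + 54\right) - 163\right) \left(-71\right) + 1956 i \sqrt{34} = \left(\frac{1346}{21} - 163\right) \left(-71\right) + 1956 i \sqrt{34} = \left(- \frac{2077}{21}\right) \left(-71\right) + 1956 i \sqrt{34} = \frac{147467}{21} + 1956 i \sqrt{34}$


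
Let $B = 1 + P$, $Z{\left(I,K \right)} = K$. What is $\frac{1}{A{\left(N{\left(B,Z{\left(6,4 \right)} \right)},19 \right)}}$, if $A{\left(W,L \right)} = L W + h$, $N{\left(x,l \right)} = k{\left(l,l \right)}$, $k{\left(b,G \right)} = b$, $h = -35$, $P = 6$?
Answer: $\frac{1}{41} \approx 0.02439$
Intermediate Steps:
$B = 7$ ($B = 1 + 6 = 7$)
$N{\left(x,l \right)} = l$
$A{\left(W,L \right)} = -35 + L W$ ($A{\left(W,L \right)} = L W - 35 = -35 + L W$)
$\frac{1}{A{\left(N{\left(B,Z{\left(6,4 \right)} \right)},19 \right)}} = \frac{1}{-35 + 19 \cdot 4} = \frac{1}{-35 + 76} = \frac{1}{41}$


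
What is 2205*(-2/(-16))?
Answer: 2205/8 ≈ 275.63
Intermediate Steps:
2205*(-2/(-16)) = 2205*(-2*(-1/16)) = 2205*(⅛) = 2205/8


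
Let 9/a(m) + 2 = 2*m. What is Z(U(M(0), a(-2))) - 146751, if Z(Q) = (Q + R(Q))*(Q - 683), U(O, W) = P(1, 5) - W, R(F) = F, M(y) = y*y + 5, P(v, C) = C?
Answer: -311091/2 ≈ -1.5555e+5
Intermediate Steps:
M(y) = 5 + y**2 (M(y) = y**2 + 5 = 5 + y**2)
a(m) = 9/(-2 + 2*m)
U(O, W) = 5 - W
Z(Q) = 2*Q*(-683 + Q) (Z(Q) = (Q + Q)*(Q - 683) = (2*Q)*(-683 + Q) = 2*Q*(-683 + Q))
Z(U(M(0), a(-2))) - 146751 = 2*(5 - 9/(2*(-1 - 2)))*(-683 + (5 - 9/(2*(-1 - 2)))) - 146751 = 2*(5 - 9/(2*(-3)))*(-683 + (5 - 9/(2*(-3)))) - 146751 = 2*(5 - 9*(-1)/(2*3))*(-683 + (5 - 9*(-1)/(2*3))) - 146751 = 2*(5 - 1*(-3/2))*(-683 + (5 - 1*(-3/2))) - 146751 = 2*(5 + 3/2)*(-683 + (5 + 3/2)) - 146751 = 2*(13/2)*(-683 + 13/2) - 146751 = 2*(13/2)*(-1353/2) - 146751 = -17589/2 - 146751 = -311091/2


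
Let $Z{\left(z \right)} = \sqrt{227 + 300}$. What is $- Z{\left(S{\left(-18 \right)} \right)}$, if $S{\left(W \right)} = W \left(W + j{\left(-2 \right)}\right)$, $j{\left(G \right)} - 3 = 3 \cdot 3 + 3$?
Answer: $- \sqrt{527} \approx -22.956$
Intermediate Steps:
$j{\left(G \right)} = 15$ ($j{\left(G \right)} = 3 + \left(3 \cdot 3 + 3\right) = 3 + \left(9 + 3\right) = 3 + 12 = 15$)
$S{\left(W \right)} = W \left(15 + W\right)$ ($S{\left(W \right)} = W \left(W + 15\right) = W \left(15 + W\right)$)
$Z{\left(z \right)} = \sqrt{527}$
$- Z{\left(S{\left(-18 \right)} \right)} = - \sqrt{527}$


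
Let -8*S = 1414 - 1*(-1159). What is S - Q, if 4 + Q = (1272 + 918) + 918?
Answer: -27405/8 ≈ -3425.6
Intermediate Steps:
S = -2573/8 (S = -(1414 - 1*(-1159))/8 = -(1414 + 1159)/8 = -⅛*2573 = -2573/8 ≈ -321.63)
Q = 3104 (Q = -4 + ((1272 + 918) + 918) = -4 + (2190 + 918) = -4 + 3108 = 3104)
S - Q = -2573/8 - 1*3104 = -2573/8 - 3104 = -27405/8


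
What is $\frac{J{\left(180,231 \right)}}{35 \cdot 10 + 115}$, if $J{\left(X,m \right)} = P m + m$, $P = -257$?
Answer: $- \frac{19712}{155} \approx -127.17$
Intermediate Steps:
$J{\left(X,m \right)} = - 256 m$ ($J{\left(X,m \right)} = - 257 m + m = - 256 m$)
$\frac{J{\left(180,231 \right)}}{35 \cdot 10 + 115} = \frac{\left(-256\right) 231}{35 \cdot 10 + 115} = - \frac{59136}{350 + 115} = - \frac{59136}{465} = \left(-59136\right) \frac{1}{465} = - \frac{19712}{155}$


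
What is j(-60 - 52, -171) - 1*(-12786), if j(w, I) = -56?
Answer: 12730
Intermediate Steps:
j(-60 - 52, -171) - 1*(-12786) = -56 - 1*(-12786) = -56 + 12786 = 12730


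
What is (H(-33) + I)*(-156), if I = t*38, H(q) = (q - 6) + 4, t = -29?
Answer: 177372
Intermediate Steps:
H(q) = -2 + q (H(q) = (-6 + q) + 4 = -2 + q)
I = -1102 (I = -29*38 = -1102)
(H(-33) + I)*(-156) = ((-2 - 33) - 1102)*(-156) = (-35 - 1102)*(-156) = -1137*(-156) = 177372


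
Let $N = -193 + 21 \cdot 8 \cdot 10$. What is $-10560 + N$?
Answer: $-9073$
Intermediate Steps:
$N = 1487$ ($N = -193 + 168 \cdot 10 = -193 + 1680 = 1487$)
$-10560 + N = -10560 + 1487 = -9073$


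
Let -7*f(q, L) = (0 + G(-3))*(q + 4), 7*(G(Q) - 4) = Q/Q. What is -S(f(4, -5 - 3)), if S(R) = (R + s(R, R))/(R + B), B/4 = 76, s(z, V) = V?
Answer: 58/1833 ≈ 0.031642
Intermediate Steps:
B = 304 (B = 4*76 = 304)
G(Q) = 29/7 (G(Q) = 4 + (Q/Q)/7 = 4 + (⅐)*1 = 4 + ⅐ = 29/7)
f(q, L) = -116/49 - 29*q/49 (f(q, L) = -(0 + 29/7)*(q + 4)/7 = -29*(4 + q)/49 = -(116/7 + 29*q/7)/7 = -116/49 - 29*q/49)
S(R) = 2*R/(304 + R) (S(R) = (R + R)/(R + 304) = (2*R)/(304 + R) = 2*R/(304 + R))
-S(f(4, -5 - 3)) = -2*(-116/49 - 29/49*4)/(304 + (-116/49 - 29/49*4)) = -2*(-116/49 - 116/49)/(304 + (-116/49 - 116/49)) = -2*(-232)/(49*(304 - 232/49)) = -2*(-232)/(49*14664/49) = -2*(-232)*49/(49*14664) = -1*(-58/1833) = 58/1833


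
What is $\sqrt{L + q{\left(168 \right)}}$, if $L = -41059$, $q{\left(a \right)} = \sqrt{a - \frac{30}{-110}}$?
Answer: $\frac{\sqrt{-4968139 + 11 \sqrt{20361}}}{11} \approx 202.6 i$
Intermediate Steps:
$q{\left(a \right)} = \sqrt{\frac{3}{11} + a}$ ($q{\left(a \right)} = \sqrt{a - - \frac{3}{11}} = \sqrt{a + \frac{3}{11}} = \sqrt{\frac{3}{11} + a}$)
$\sqrt{L + q{\left(168 \right)}} = \sqrt{-41059 + \frac{\sqrt{33 + 121 \cdot 168}}{11}} = \sqrt{-41059 + \frac{\sqrt{33 + 20328}}{11}} = \sqrt{-41059 + \frac{\sqrt{20361}}{11}}$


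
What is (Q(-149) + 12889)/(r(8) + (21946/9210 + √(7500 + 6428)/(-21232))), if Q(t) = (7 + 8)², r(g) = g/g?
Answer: 53011285697043876480/13674581706359627 + 1476132569299800*√3482/13674581706359627 ≈ 3883.0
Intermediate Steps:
r(g) = 1
Q(t) = 225 (Q(t) = 15² = 225)
(Q(-149) + 12889)/(r(8) + (21946/9210 + √(7500 + 6428)/(-21232))) = (225 + 12889)/(1 + (21946/9210 + √(7500 + 6428)/(-21232))) = 13114/(1 + (21946*(1/9210) + √13928*(-1/21232))) = 13114/(1 + (10973/4605 + (2*√3482)*(-1/21232))) = 13114/(1 + (10973/4605 - √3482/10616)) = 13114/(15578/4605 - √3482/10616)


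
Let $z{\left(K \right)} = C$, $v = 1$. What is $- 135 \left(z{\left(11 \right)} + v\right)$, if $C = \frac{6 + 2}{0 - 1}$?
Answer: $945$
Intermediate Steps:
$C = -8$ ($C = \frac{8}{-1} = 8 \left(-1\right) = -8$)
$z{\left(K \right)} = -8$
$- 135 \left(z{\left(11 \right)} + v\right) = - 135 \left(-8 + 1\right) = \left(-135\right) \left(-7\right) = 945$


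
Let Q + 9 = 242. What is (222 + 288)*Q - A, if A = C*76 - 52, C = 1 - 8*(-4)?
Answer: 116374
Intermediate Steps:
Q = 233 (Q = -9 + 242 = 233)
C = 33 (C = 1 + 32 = 33)
A = 2456 (A = 33*76 - 52 = 2508 - 52 = 2456)
(222 + 288)*Q - A = (222 + 288)*233 - 1*2456 = 510*233 - 2456 = 118830 - 2456 = 116374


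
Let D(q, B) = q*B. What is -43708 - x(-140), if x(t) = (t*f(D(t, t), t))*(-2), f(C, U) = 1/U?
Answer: -43706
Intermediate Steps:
D(q, B) = B*q
x(t) = -2 (x(t) = (t/t)*(-2) = 1*(-2) = -2)
-43708 - x(-140) = -43708 - 1*(-2) = -43708 + 2 = -43706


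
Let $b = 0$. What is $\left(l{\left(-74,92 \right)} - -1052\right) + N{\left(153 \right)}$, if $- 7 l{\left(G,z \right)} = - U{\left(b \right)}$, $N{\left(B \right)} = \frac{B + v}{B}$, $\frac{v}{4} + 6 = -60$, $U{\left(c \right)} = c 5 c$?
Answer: $\frac{53615}{51} \approx 1051.3$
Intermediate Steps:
$U{\left(c \right)} = 5 c^{2}$ ($U{\left(c \right)} = 5 c c = 5 c^{2}$)
$v = -264$ ($v = -24 + 4 \left(-60\right) = -24 - 240 = -264$)
$N{\left(B \right)} = \frac{-264 + B}{B}$ ($N{\left(B \right)} = \frac{B - 264}{B} = \frac{-264 + B}{B}$)
$l{\left(G,z \right)} = 0$ ($l{\left(G,z \right)} = - \frac{\left(-1\right) 5 \cdot 0^{2}}{7} = - \frac{\left(-1\right) 5 \cdot 0}{7} = - \frac{\left(-1\right) 0}{7} = \left(- \frac{1}{7}\right) 0 = 0$)
$\left(l{\left(-74,92 \right)} - -1052\right) + N{\left(153 \right)} = \left(0 - -1052\right) + \frac{-264 + 153}{153} = \left(0 + \left(1080 - 28\right)\right) + \frac{1}{153} \left(-111\right) = \left(0 + 1052\right) - \frac{37}{51} = 1052 - \frac{37}{51} = \frac{53615}{51}$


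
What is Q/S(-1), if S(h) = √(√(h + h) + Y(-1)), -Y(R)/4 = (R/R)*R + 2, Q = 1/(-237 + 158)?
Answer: -1/(79*√(-4 + I*√2)) ≈ -0.0010392 + 0.006057*I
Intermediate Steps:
Q = -1/79 (Q = 1/(-79) = -1/79 ≈ -0.012658)
Y(R) = -8 - 4*R (Y(R) = -4*((R/R)*R + 2) = -4*(1*R + 2) = -4*(R + 2) = -4*(2 + R) = -8 - 4*R)
S(h) = √(-4 + √2*√h) (S(h) = √(√(h + h) + (-8 - 4*(-1))) = √(√(2*h) + (-8 + 4)) = √(√2*√h - 4) = √(-4 + √2*√h))
Q/S(-1) = -1/(79*√(-4 + √2*√(-1))) = -1/(79*√(-4 + √2*I)) = -1/(79*√(-4 + I*√2))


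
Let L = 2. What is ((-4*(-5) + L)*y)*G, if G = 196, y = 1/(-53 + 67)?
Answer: 308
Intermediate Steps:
y = 1/14 ≈ 0.071429
((-4*(-5) + L)*y)*G = ((-4*(-5) + 2)*(1/14))*196 = ((20 + 2)*(1/14))*196 = (22*(1/14))*196 = (11/7)*196 = 308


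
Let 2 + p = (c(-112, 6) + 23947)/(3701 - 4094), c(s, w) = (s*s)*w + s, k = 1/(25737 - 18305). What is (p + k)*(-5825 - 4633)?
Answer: 1293907207761/486796 ≈ 2.6580e+6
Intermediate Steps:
k = 1/7432 ≈ 0.00013455
c(s, w) = s + w*s**2 (c(s, w) = s**2*w + s = w*s**2 + s = s + w*s**2)
p = -33295/131 (p = -2 + (-112*(1 - 112*6) + 23947)/(3701 - 4094) = -2 + (-112*(1 - 672) + 23947)/(-393) = -2 + (-112*(-671) + 23947)*(-1/393) = -2 + (75152 + 23947)*(-1/393) = -2 + 99099*(-1/393) = -2 - 33033/131 = -33295/131 ≈ -254.16)
(p + k)*(-5825 - 4633) = (-33295/131 + 1/7432)*(-5825 - 4633) = -247448309/973592*(-10458) = 1293907207761/486796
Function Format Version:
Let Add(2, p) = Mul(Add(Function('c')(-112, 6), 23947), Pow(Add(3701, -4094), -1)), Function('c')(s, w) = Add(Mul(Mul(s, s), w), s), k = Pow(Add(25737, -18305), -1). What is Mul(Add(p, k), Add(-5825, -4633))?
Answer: Rational(1293907207761, 486796) ≈ 2.6580e+6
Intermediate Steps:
k = Rational(1, 7432) (k = Pow(7432, -1) = Rational(1, 7432) ≈ 0.00013455)
Function('c')(s, w) = Add(s, Mul(w, Pow(s, 2))) (Function('c')(s, w) = Add(Mul(Pow(s, 2), w), s) = Add(Mul(w, Pow(s, 2)), s) = Add(s, Mul(w, Pow(s, 2))))
p = Rational(-33295, 131) (p = Add(-2, Mul(Add(Mul(-112, Add(1, Mul(-112, 6))), 23947), Pow(Add(3701, -4094), -1))) = Add(-2, Mul(Add(Mul(-112, Add(1, -672)), 23947), Pow(-393, -1))) = Add(-2, Mul(Add(Mul(-112, -671), 23947), Rational(-1, 393))) = Add(-2, Mul(Add(75152, 23947), Rational(-1, 393))) = Add(-2, Mul(99099, Rational(-1, 393))) = Add(-2, Rational(-33033, 131)) = Rational(-33295, 131) ≈ -254.16)
Mul(Add(p, k), Add(-5825, -4633)) = Mul(Add(Rational(-33295, 131), Rational(1, 7432)), Add(-5825, -4633)) = Mul(Rational(-247448309, 973592), -10458) = Rational(1293907207761, 486796)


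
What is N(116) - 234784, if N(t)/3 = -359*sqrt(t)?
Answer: -234784 - 2154*sqrt(29) ≈ -2.4638e+5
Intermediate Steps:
N(t) = -1077*sqrt(t) (N(t) = 3*(-359*sqrt(t)) = -1077*sqrt(t))
N(116) - 234784 = -2154*sqrt(29) - 234784 = -234784 - 2154*sqrt(29)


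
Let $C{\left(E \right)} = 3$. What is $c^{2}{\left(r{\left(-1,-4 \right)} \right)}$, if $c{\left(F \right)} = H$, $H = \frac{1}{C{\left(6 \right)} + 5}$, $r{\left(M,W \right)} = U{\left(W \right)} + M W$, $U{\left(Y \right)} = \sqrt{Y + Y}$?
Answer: $\frac{1}{64} \approx 0.015625$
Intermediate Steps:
$U{\left(Y \right)} = \sqrt{2} \sqrt{Y}$ ($U{\left(Y \right)} = \sqrt{2 Y} = \sqrt{2} \sqrt{Y}$)
$r{\left(M,W \right)} = M W + \sqrt{2} \sqrt{W}$ ($r{\left(M,W \right)} = \sqrt{2} \sqrt{W} + M W = M W + \sqrt{2} \sqrt{W}$)
$H = \frac{1}{8}$ ($H = \frac{1}{3 + 5} = \frac{1}{8} \approx 0.125$)
$c{\left(F \right)} = \frac{1}{8}$
$c^{2}{\left(r{\left(-1,-4 \right)} \right)} = \left(\frac{1}{8}\right)^{2} = \frac{1}{64}$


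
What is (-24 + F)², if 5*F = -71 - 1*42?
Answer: 54289/25 ≈ 2171.6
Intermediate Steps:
F = -113/5 (F = (-71 - 1*42)/5 = (-71 - 42)/5 = (⅕)*(-113) = -113/5 ≈ -22.600)
(-24 + F)² = (-24 - 113/5)² = (-233/5)² = 54289/25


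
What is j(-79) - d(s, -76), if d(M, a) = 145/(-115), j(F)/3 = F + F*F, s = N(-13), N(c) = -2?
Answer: 425207/23 ≈ 18487.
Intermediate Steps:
s = -2
j(F) = 3*F + 3*F² (j(F) = 3*(F + F*F) = 3*(F + F²) = 3*F + 3*F²)
d(M, a) = -29/23 (d(M, a) = 145*(-1/115) = -29/23)
j(-79) - d(s, -76) = 3*(-79)*(1 - 79) - 1*(-29/23) = 3*(-79)*(-78) + 29/23 = 18486 + 29/23 = 425207/23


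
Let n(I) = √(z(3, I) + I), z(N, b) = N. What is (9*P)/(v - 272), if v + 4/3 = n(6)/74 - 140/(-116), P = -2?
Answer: 115884/1751689 ≈ 0.066156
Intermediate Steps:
n(I) = √(3 + I)
v = -553/6438 (v = -4/3 + (√(3 + 6)/74 - 140/(-116)) = -4/3 + (√9*(1/74) - 140*(-1/116)) = -4/3 + (3*(1/74) + 35/29) = -4/3 + (3/74 + 35/29) = -4/3 + 2677/2146 = -553/6438 ≈ -0.085896)
(9*P)/(v - 272) = (9*(-2))/(-553/6438 - 272) = -18/(-1751689/6438) = -6438/1751689*(-18) = 115884/1751689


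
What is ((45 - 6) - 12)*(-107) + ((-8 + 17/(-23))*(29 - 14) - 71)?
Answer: -71095/23 ≈ -3091.1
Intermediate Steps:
((45 - 6) - 12)*(-107) + ((-8 + 17/(-23))*(29 - 14) - 71) = (39 - 12)*(-107) + ((-8 + 17*(-1/23))*15 - 71) = 27*(-107) + ((-8 - 17/23)*15 - 71) = -2889 + (-201/23*15 - 71) = -2889 + (-3015/23 - 71) = -2889 - 4648/23 = -71095/23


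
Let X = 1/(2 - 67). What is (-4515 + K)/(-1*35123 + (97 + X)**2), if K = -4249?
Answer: 5289700/15522037 ≈ 0.34079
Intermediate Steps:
X = -1/65 (X = 1/(-65) = -1/65 ≈ -0.015385)
(-4515 + K)/(-1*35123 + (97 + X)**2) = (-4515 - 4249)/(-1*35123 + (97 - 1/65)**2) = -8764/(-35123 + (6304/65)**2) = -8764/(-35123 + 39740416/4225) = -8764/(-108654259/4225) = -8764*(-4225/108654259) = 5289700/15522037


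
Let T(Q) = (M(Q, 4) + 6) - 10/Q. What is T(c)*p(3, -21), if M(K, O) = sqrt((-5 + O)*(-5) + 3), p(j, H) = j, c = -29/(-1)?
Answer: 492/29 + 6*sqrt(2) ≈ 25.451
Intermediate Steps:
c = 29 (c = -29*(-1) = 29)
M(K, O) = sqrt(28 - 5*O) (M(K, O) = sqrt((25 - 5*O) + 3) = sqrt(28 - 5*O))
T(Q) = 6 - 10/Q + 2*sqrt(2) (T(Q) = (sqrt(28 - 5*4) + 6) - 10/Q = (sqrt(28 - 20) + 6) - 10/Q = (sqrt(8) + 6) - 10/Q = (2*sqrt(2) + 6) - 10/Q = (6 + 2*sqrt(2)) - 10/Q = 6 - 10/Q + 2*sqrt(2))
T(c)*p(3, -21) = (6 - 10/29 + 2*sqrt(2))*3 = (164/29 + 2*sqrt(2))*3 = 492/29 + 6*sqrt(2)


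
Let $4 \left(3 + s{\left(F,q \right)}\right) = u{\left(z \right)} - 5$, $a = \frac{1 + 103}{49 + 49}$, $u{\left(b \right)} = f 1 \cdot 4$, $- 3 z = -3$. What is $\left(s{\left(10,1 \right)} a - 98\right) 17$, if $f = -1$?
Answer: $- \frac{12325}{7} \approx -1760.7$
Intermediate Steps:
$z = 1$ ($z = \left(- \frac{1}{3}\right) \left(-3\right) = 1$)
$u{\left(b \right)} = -4$ ($u{\left(b \right)} = \left(-1\right) 1 \cdot 4 = \left(-1\right) 4 = -4$)
$a = \frac{52}{49}$ ($a = \frac{104}{98} = 104 \cdot \frac{1}{98} = \frac{52}{49} \approx 1.0612$)
$s{\left(F,q \right)} = - \frac{21}{4}$ ($s{\left(F,q \right)} = -3 + \frac{-4 - 5}{4} = -3 + \frac{1}{4} \left(-9\right) = -3 - \frac{9}{4} = - \frac{21}{4}$)
$\left(s{\left(10,1 \right)} a - 98\right) 17 = \left(\left(- \frac{21}{4}\right) \frac{52}{49} - 98\right) 17 = \left(- \frac{39}{7} - 98\right) 17 = \left(- \frac{725}{7}\right) 17 = - \frac{12325}{7}$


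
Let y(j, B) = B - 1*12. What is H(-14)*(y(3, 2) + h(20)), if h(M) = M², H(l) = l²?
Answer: 76440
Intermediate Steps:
y(j, B) = -12 + B (y(j, B) = B - 12 = -12 + B)
H(-14)*(y(3, 2) + h(20)) = (-14)²*((-12 + 2) + 20²) = 196*(-10 + 400) = 196*390 = 76440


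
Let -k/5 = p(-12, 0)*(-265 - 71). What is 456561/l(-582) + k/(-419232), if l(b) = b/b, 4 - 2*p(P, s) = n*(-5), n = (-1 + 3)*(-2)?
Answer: 1993802027/4367 ≈ 4.5656e+5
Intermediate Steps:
n = -4 (n = 2*(-2) = -4)
p(P, s) = -8 (p(P, s) = 2 - (-2)*(-5) = 2 - 1/2*20 = 2 - 10 = -8)
l(b) = 1
k = -13440 (k = -(-40)*(-265 - 71) = -(-40)*(-336) = -5*2688 = -13440)
456561/l(-582) + k/(-419232) = 456561/1 - 13440/(-419232) = 456561*1 - 13440*(-1/419232) = 456561 + 140/4367 = 1993802027/4367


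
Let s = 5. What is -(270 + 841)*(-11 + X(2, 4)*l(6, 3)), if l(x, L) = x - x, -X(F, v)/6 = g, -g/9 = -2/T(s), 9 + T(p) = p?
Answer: 12221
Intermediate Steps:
T(p) = -9 + p
g = -9/2 (g = -(-18)/(-9 + 5) = -(-18)/(-4) = -(-18)*(-1)/4 = -9*½ = -9/2 ≈ -4.5000)
X(F, v) = 27 (X(F, v) = -6*(-9/2) = 27)
l(x, L) = 0
-(270 + 841)*(-11 + X(2, 4)*l(6, 3)) = -(270 + 841)*(-11 + 27*0) = -1111*(-11 + 0) = -1111*(-11) = -1*(-12221) = 12221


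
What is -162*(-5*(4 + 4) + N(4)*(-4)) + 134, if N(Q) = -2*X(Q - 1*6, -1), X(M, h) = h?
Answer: 7910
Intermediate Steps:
N(Q) = 2 (N(Q) = -2*(-1) = 2)
-162*(-5*(4 + 4) + N(4)*(-4)) + 134 = -162*(-5*(4 + 4) + 2*(-4)) + 134 = -162*(-5*8 - 8) + 134 = -162*(-40 - 8) + 134 = -162*(-48) + 134 = 7776 + 134 = 7910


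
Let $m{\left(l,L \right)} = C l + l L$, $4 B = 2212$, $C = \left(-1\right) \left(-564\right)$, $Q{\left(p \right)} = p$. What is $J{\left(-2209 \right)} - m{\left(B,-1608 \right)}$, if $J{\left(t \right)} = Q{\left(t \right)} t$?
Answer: $5457013$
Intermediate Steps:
$C = 564$
$B = 553$ ($B = \frac{1}{4} \cdot 2212 = 553$)
$J{\left(t \right)} = t^{2}$ ($J{\left(t \right)} = t t = t^{2}$)
$m{\left(l,L \right)} = 564 l + L l$ ($m{\left(l,L \right)} = 564 l + l L = 564 l + L l$)
$J{\left(-2209 \right)} - m{\left(B,-1608 \right)} = \left(-2209\right)^{2} - 553 \left(564 - 1608\right) = 4879681 - 553 \left(-1044\right) = 4879681 - -577332 = 4879681 + 577332 = 5457013$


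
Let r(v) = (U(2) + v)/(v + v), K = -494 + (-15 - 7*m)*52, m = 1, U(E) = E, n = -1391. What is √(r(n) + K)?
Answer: I*√12673476114/2782 ≈ 40.466*I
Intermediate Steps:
K = -1638 (K = -494 + (-15 - 7*1)*52 = -494 + (-15 - 7)*52 = -494 - 22*52 = -494 - 1144 = -1638)
r(v) = (2 + v)/(2*v) (r(v) = (2 + v)/(v + v) = (2 + v)/((2*v)) = (2 + v)*(1/(2*v)) = (2 + v)/(2*v))
√(r(n) + K) = √((½)*(2 - 1391)/(-1391) - 1638) = √((½)*(-1/1391)*(-1389) - 1638) = √(1389/2782 - 1638) = √(-4555527/2782) = I*√12673476114/2782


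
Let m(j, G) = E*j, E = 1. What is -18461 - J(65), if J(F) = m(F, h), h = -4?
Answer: -18526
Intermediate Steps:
m(j, G) = j (m(j, G) = 1*j = j)
J(F) = F
-18461 - J(65) = -18461 - 1*65 = -18461 - 65 = -18526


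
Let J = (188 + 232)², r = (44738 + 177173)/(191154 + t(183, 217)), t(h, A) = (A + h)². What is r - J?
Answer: -61943343689/351154 ≈ -1.7640e+5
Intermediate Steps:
r = 221911/351154 (r = (44738 + 177173)/(191154 + (217 + 183)²) = 221911/(191154 + 400²) = 221911/(191154 + 160000) = 221911/351154 ≈ 0.63195)
J = 176400 (J = 420² = 176400)
r - J = 221911/351154 - 1*176400 = 221911/351154 - 176400 = -61943343689/351154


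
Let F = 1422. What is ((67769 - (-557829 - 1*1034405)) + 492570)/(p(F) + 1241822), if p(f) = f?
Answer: 2152573/1243244 ≈ 1.7314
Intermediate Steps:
((67769 - (-557829 - 1*1034405)) + 492570)/(p(F) + 1241822) = ((67769 - (-557829 - 1*1034405)) + 492570)/(1422 + 1241822) = ((67769 - (-557829 - 1034405)) + 492570)/1243244 = ((67769 - 1*(-1592234)) + 492570)*(1/1243244) = ((67769 + 1592234) + 492570)*(1/1243244) = (1660003 + 492570)*(1/1243244) = 2152573*(1/1243244) = 2152573/1243244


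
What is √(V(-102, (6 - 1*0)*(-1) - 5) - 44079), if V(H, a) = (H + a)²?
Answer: I*√31310 ≈ 176.95*I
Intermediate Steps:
√(V(-102, (6 - 1*0)*(-1) - 5) - 44079) = √((-102 + ((6 - 1*0)*(-1) - 5))² - 44079) = √((-102 + ((6 + 0)*(-1) - 5))² - 44079) = √((-102 + (6*(-1) - 5))² - 44079) = √((-102 + (-6 - 5))² - 44079) = √((-102 - 11)² - 44079) = √((-113)² - 44079) = √(12769 - 44079) = √(-31310) = I*√31310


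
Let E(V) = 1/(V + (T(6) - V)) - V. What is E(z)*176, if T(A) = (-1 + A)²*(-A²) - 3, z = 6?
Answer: -953744/903 ≈ -1056.2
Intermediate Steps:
T(A) = -3 - A²*(-1 + A)² (T(A) = -A²*(-1 + A)² - 3 = -3 - A²*(-1 + A)²)
E(V) = -1/903 - V (E(V) = 1/(V + ((-3 - 1*6²*(-1 + 6)²) - V)) - V = 1/(V + ((-3 - 1*36*5²) - V)) - V = 1/(V + ((-3 - 1*36*25) - V)) - V = 1/(V + ((-3 - 900) - V)) - V = 1/(V + (-903 - V)) - V = 1/(-903) - V = -1/903 - V)
E(z)*176 = (-1/903 - 1*6)*176 = (-1/903 - 6)*176 = -5419/903*176 = -953744/903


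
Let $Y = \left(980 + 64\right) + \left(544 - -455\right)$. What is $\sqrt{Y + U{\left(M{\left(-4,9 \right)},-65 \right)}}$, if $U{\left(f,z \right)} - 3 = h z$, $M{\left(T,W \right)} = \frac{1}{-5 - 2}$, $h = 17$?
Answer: $\sqrt{941} \approx 30.676$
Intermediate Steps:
$M{\left(T,W \right)} = - \frac{1}{7}$ ($M{\left(T,W \right)} = \frac{1}{-7} = - \frac{1}{7}$)
$U{\left(f,z \right)} = 3 + 17 z$
$Y = 2043$ ($Y = 1044 + \left(544 + 455\right) = 1044 + 999 = 2043$)
$\sqrt{Y + U{\left(M{\left(-4,9 \right)},-65 \right)}} = \sqrt{2043 + \left(3 + 17 \left(-65\right)\right)} = \sqrt{2043 + \left(3 - 1105\right)} = \sqrt{2043 - 1102} = \sqrt{941}$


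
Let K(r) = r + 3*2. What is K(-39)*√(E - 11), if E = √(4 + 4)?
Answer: -33*I*√(11 - 2*√2) ≈ -94.334*I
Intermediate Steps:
E = 2*√2 (E = √8 = 2*√2 ≈ 2.8284)
K(r) = 6 + r (K(r) = r + 6 = 6 + r)
K(-39)*√(E - 11) = (6 - 39)*√(2*√2 - 11) = -33*√(-11 + 2*√2)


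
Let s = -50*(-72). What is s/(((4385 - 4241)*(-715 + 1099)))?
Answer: 25/384 ≈ 0.065104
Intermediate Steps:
s = 3600
s/(((4385 - 4241)*(-715 + 1099))) = 3600/(((4385 - 4241)*(-715 + 1099))) = 3600/((144*384)) = 3600/55296 = 3600*(1/55296) = 25/384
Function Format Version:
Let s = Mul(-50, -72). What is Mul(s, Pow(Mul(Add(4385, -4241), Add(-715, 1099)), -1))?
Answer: Rational(25, 384) ≈ 0.065104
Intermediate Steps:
s = 3600
Mul(s, Pow(Mul(Add(4385, -4241), Add(-715, 1099)), -1)) = Mul(3600, Pow(Mul(Add(4385, -4241), Add(-715, 1099)), -1)) = Mul(3600, Pow(Mul(144, 384), -1)) = Mul(3600, Pow(55296, -1)) = Mul(3600, Rational(1, 55296)) = Rational(25, 384)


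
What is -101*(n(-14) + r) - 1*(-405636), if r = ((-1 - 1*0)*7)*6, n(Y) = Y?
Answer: 411292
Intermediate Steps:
r = -42 (r = ((-1 + 0)*7)*6 = -1*7*6 = -7*6 = -42)
-101*(n(-14) + r) - 1*(-405636) = -101*(-14 - 42) - 1*(-405636) = -101*(-56) + 405636 = 5656 + 405636 = 411292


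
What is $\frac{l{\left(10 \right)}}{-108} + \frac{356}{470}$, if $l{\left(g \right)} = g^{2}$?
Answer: $- \frac{1069}{6345} \approx -0.16848$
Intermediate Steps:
$\frac{l{\left(10 \right)}}{-108} + \frac{356}{470} = \frac{10^{2}}{-108} + \frac{356}{470} = 100 \left(- \frac{1}{108}\right) + 356 \cdot \frac{1}{470} = - \frac{25}{27} + \frac{178}{235} = - \frac{1069}{6345}$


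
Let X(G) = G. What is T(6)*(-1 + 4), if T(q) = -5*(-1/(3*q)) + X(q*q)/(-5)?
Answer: -623/30 ≈ -20.767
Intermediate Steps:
T(q) = -q²/5 + 5/(3*q) (T(q) = -5*(-1/(3*q)) + (q*q)/(-5) = -(-5)/(3*q) + q²*(-⅕) = 5/(3*q) - q²/5 = -q²/5 + 5/(3*q))
T(6)*(-1 + 4) = ((1/15)*(25 - 3*6³)/6)*(-1 + 4) = ((1/15)*(⅙)*(25 - 3*216))*3 = ((1/15)*(⅙)*(25 - 648))*3 = ((1/15)*(⅙)*(-623))*3 = -623/90*3 = -623/30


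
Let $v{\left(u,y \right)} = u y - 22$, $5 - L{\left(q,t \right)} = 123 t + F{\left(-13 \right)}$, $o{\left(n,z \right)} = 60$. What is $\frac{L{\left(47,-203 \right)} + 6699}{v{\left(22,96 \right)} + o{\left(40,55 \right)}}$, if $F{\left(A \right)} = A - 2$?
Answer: $\frac{15844}{1075} \approx 14.739$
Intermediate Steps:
$F{\left(A \right)} = -2 + A$
$L{\left(q,t \right)} = 20 - 123 t$ ($L{\left(q,t \right)} = 5 - \left(123 t - 15\right) = 5 - \left(-15 + 123 t\right) = 20 - 123 t$)
$v{\left(u,y \right)} = -22 + u y$
$\frac{L{\left(47,-203 \right)} + 6699}{v{\left(22,96 \right)} + o{\left(40,55 \right)}} = \frac{\left(20 - -24969\right) + 6699}{\left(-22 + 22 \cdot 96\right) + 60} = \frac{\left(20 + 24969\right) + 6699}{\left(-22 + 2112\right) + 60} = \frac{24989 + 6699}{2090 + 60} = \frac{31688}{2150} = 31688 \cdot \frac{1}{2150} = \frac{15844}{1075}$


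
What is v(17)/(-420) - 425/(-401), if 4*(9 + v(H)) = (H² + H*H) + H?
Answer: 489841/673680 ≈ 0.72711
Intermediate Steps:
v(H) = -9 + H²/2 + H/4 (v(H) = -9 + ((H² + H*H) + H)/4 = -9 + ((H² + H²) + H)/4 = -9 + (2*H² + H)/4 = -9 + (H + 2*H²)/4 = -9 + (H²/2 + H/4) = -9 + H²/2 + H/4)
v(17)/(-420) - 425/(-401) = (-9 + (½)*17² + (¼)*17)/(-420) - 425/(-401) = (-9 + (½)*289 + 17/4)*(-1/420) - 425*(-1/401) = (-9 + 289/2 + 17/4)*(-1/420) + 425/401 = (559/4)*(-1/420) + 425/401 = -559/1680 + 425/401 = 489841/673680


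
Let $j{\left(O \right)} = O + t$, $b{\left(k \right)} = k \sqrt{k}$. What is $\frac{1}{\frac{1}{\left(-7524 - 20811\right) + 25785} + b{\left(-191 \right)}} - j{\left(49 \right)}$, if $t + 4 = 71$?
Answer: $\frac{2 \left(- 28248900 \sqrt{191} + 1333 i\right)}{- i + 487050 \sqrt{191}} \approx -116.0 + 0.00037884 i$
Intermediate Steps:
$t = 67$ ($t = -4 + 71 = 67$)
$b{\left(k \right)} = k^{\frac{3}{2}}$
$j{\left(O \right)} = 67 + O$ ($j{\left(O \right)} = O + 67 = 67 + O$)
$\frac{1}{\frac{1}{\left(-7524 - 20811\right) + 25785} + b{\left(-191 \right)}} - j{\left(49 \right)} = \frac{1}{\frac{1}{\left(-7524 - 20811\right) + 25785} + \left(-191\right)^{\frac{3}{2}}} - \left(67 + 49\right) = \frac{1}{\frac{1}{-28335 + 25785} - 191 i \sqrt{191}} - 116 = \frac{1}{\frac{1}{-2550} - 191 i \sqrt{191}} - 116 = \frac{1}{- \frac{1}{2550} - 191 i \sqrt{191}} - 116 = -116 + \frac{1}{- \frac{1}{2550} - 191 i \sqrt{191}}$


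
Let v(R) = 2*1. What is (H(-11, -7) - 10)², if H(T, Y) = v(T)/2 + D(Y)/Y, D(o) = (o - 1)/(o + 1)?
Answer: 37249/441 ≈ 84.465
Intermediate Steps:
v(R) = 2
D(o) = (-1 + o)/(1 + o)
H(T, Y) = 1 + (-1 + Y)/(Y*(1 + Y)) (H(T, Y) = 2/2 + ((-1 + Y)/(1 + Y))/Y = 2*(½) + (-1 + Y)/(Y*(1 + Y)) = 1 + (-1 + Y)/(Y*(1 + Y)))
(H(-11, -7) - 10)² = ((-1 - 7 - 7*(1 - 7))/((-7)*(1 - 7)) - 10)² = (-⅐*(-1 - 7 - 7*(-6))/(-6) - 10)² = (-⅐*(-⅙)*(-1 - 7 + 42) - 10)² = (-⅐*(-⅙)*34 - 10)² = (17/21 - 10)² = (-193/21)² = 37249/441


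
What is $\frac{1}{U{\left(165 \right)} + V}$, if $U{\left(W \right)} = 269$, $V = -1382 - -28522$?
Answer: $\frac{1}{27409} \approx 3.6484 \cdot 10^{-5}$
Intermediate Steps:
$V = 27140$ ($V = -1382 + 28522 = 27140$)
$\frac{1}{U{\left(165 \right)} + V} = \frac{1}{269 + 27140} = \frac{1}{27409}$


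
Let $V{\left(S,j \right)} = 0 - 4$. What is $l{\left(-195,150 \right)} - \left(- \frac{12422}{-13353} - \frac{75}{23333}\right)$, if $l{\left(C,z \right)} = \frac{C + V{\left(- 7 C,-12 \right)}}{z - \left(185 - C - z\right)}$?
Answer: $\frac{38894260171}{24925243920} \approx 1.5604$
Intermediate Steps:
$V{\left(S,j \right)} = -4$
$l{\left(C,z \right)} = \frac{-4 + C}{-185 + C + 2 z}$ ($l{\left(C,z \right)} = \frac{C - 4}{z - \left(185 - C - z\right)} = \frac{-4 + C}{z + \left(-185 + C + z\right)} = \frac{-4 + C}{-185 + C + 2 z}$)
$l{\left(-195,150 \right)} - \left(- \frac{12422}{-13353} - \frac{75}{23333}\right) = \frac{-4 - 195}{-185 - 195 + 2 \cdot 150} - \left(- \frac{12422}{-13353} - \frac{75}{23333}\right) = \frac{1}{-185 - 195 + 300} \left(-199\right) - \left(\left(-12422\right) \left(- \frac{1}{13353}\right) - \frac{75}{23333}\right) = \frac{1}{-80} \left(-199\right) - \left(\frac{12422}{13353} - \frac{75}{23333}\right) = \left(- \frac{1}{80}\right) \left(-199\right) - \frac{288841051}{311565549} = \frac{199}{80} - \frac{288841051}{311565549} = \frac{38894260171}{24925243920}$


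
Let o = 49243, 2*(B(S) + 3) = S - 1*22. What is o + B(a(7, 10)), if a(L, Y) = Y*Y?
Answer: 49279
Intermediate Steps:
a(L, Y) = Y**2
B(S) = -14 + S/2 (B(S) = -3 + (S - 1*22)/2 = -3 + (S - 22)/2 = -3 + (-22 + S)/2 = -3 + (-11 + S/2) = -14 + S/2)
o + B(a(7, 10)) = 49243 + (-14 + (1/2)*10**2) = 49243 + (-14 + (1/2)*100) = 49243 + (-14 + 50) = 49243 + 36 = 49279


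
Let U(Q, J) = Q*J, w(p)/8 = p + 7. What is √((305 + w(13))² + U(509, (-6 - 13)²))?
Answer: √399974 ≈ 632.43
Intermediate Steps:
w(p) = 56 + 8*p (w(p) = 8*(p + 7) = 8*(7 + p) = 56 + 8*p)
U(Q, J) = J*Q
√((305 + w(13))² + U(509, (-6 - 13)²)) = √((305 + (56 + 8*13))² + (-6 - 13)²*509) = √((305 + (56 + 104))² + (-19)²*509) = √((305 + 160)² + 361*509) = √(465² + 183749) = √(216225 + 183749) = √399974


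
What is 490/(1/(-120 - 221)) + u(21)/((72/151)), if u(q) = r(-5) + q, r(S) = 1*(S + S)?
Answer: -12028819/72 ≈ -1.6707e+5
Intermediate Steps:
r(S) = 2*S (r(S) = 1*(2*S) = 2*S)
u(q) = -10 + q (u(q) = 2*(-5) + q = -10 + q)
490/(1/(-120 - 221)) + u(21)/((72/151)) = 490/(1/(-120 - 221)) + (-10 + 21)/((72/151)) = 490/(1/(-341)) + 11/((72*(1/151))) = 490/(-1/341) + 11/(72/151) = 490*(-341) + 11*(151/72) = -167090 + 1661/72 = -12028819/72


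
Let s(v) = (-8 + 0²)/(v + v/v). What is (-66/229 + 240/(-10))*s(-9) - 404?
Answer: -98078/229 ≈ -428.29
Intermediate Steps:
s(v) = -8/(1 + v) (s(v) = (-8 + 0)/(v + 1) = -8/(1 + v))
(-66/229 + 240/(-10))*s(-9) - 404 = (-66/229 + 240/(-10))*(-8/(1 - 9)) - 404 = (-66*1/229 + 240*(-⅒))*(-8/(-8)) - 404 = (-66/229 - 24)*(-8*(-⅛)) - 404 = -5562/229*1 - 404 = -5562/229 - 404 = -98078/229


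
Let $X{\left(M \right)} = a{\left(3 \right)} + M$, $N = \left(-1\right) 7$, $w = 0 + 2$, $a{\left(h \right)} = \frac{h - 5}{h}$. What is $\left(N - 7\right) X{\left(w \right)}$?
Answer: $- \frac{56}{3} \approx -18.667$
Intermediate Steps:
$a{\left(h \right)} = \frac{-5 + h}{h}$ ($a{\left(h \right)} = \frac{h - 5}{h} = \frac{-5 + h}{h}$)
$w = 2$
$N = -7$
$X{\left(M \right)} = - \frac{2}{3} + M$ ($X{\left(M \right)} = \frac{-5 + 3}{3} + M = \frac{1}{3} \left(-2\right) + M = - \frac{2}{3} + M$)
$\left(N - 7\right) X{\left(w \right)} = \left(-7 - 7\right) \left(- \frac{2}{3} + 2\right) = \left(-7 - 7\right) \frac{4}{3} = \left(-14\right) \frac{4}{3} = - \frac{56}{3}$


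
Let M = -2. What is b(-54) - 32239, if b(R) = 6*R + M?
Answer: -32565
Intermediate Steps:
b(R) = -2 + 6*R (b(R) = 6*R - 2 = -2 + 6*R)
b(-54) - 32239 = (-2 + 6*(-54)) - 32239 = (-2 - 324) - 32239 = -326 - 32239 = -32565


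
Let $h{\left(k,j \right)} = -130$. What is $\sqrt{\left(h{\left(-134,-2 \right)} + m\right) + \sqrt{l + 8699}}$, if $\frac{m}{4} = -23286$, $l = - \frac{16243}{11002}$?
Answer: $\frac{\sqrt{-11290258429096 + 11002 \sqrt{1052783085310}}}{11002} \approx 305.26 i$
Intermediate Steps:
$l = - \frac{16243}{11002}$ ($l = \left(-16243\right) \frac{1}{11002} = - \frac{16243}{11002} \approx -1.4764$)
$m = -93144$ ($m = 4 \left(-23286\right) = -93144$)
$\sqrt{\left(h{\left(-134,-2 \right)} + m\right) + \sqrt{l + 8699}} = \sqrt{\left(-130 - 93144\right) + \sqrt{- \frac{16243}{11002} + 8699}} = \sqrt{-93274 + \sqrt{\frac{95690155}{11002}}} = \sqrt{-93274 + \frac{\sqrt{1052783085310}}{11002}}$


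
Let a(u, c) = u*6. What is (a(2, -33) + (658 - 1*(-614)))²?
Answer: 1648656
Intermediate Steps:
a(u, c) = 6*u
(a(2, -33) + (658 - 1*(-614)))² = (6*2 + (658 - 1*(-614)))² = (12 + (658 + 614))² = (12 + 1272)² = 1284² = 1648656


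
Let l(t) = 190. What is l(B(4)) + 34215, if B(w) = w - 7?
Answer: 34405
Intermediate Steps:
B(w) = -7 + w
l(B(4)) + 34215 = 190 + 34215 = 34405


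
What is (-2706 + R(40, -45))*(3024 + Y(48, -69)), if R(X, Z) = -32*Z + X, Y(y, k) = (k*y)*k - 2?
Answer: -283880300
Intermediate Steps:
Y(y, k) = -2 + y*k² (Y(y, k) = y*k² - 2 = -2 + y*k²)
R(X, Z) = X - 32*Z
(-2706 + R(40, -45))*(3024 + Y(48, -69)) = (-2706 + (40 - 32*(-45)))*(3024 + (-2 + 48*(-69)²)) = (-2706 + (40 + 1440))*(3024 + (-2 + 48*4761)) = (-2706 + 1480)*(3024 + (-2 + 228528)) = -1226*(3024 + 228526) = -1226*231550 = -283880300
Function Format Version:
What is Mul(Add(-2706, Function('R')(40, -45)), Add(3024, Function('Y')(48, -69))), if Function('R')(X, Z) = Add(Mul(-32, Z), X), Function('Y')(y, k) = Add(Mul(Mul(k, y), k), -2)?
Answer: -283880300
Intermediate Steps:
Function('Y')(y, k) = Add(-2, Mul(y, Pow(k, 2))) (Function('Y')(y, k) = Add(Mul(y, Pow(k, 2)), -2) = Add(-2, Mul(y, Pow(k, 2))))
Function('R')(X, Z) = Add(X, Mul(-32, Z))
Mul(Add(-2706, Function('R')(40, -45)), Add(3024, Function('Y')(48, -69))) = Mul(Add(-2706, Add(40, Mul(-32, -45))), Add(3024, Add(-2, Mul(48, Pow(-69, 2))))) = Mul(Add(-2706, Add(40, 1440)), Add(3024, Add(-2, Mul(48, 4761)))) = Mul(Add(-2706, 1480), Add(3024, Add(-2, 228528))) = Mul(-1226, Add(3024, 228526)) = Mul(-1226, 231550) = -283880300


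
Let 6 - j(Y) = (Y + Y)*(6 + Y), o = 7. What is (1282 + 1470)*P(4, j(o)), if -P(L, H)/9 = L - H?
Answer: -4458240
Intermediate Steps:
j(Y) = 6 - 2*Y*(6 + Y) (j(Y) = 6 - (Y + Y)*(6 + Y) = 6 - 2*Y*(6 + Y))
P(L, H) = -9*L + 9*H (P(L, H) = -9*(L - H) = -9*L + 9*H)
(1282 + 1470)*P(4, j(o)) = (1282 + 1470)*(-9*4 + 9*(6 - 12*7 - 2*7²)) = 2752*(-36 + 9*(6 - 84 - 2*49)) = 2752*(-36 + 9*(6 - 84 - 98)) = 2752*(-36 + 9*(-176)) = 2752*(-36 - 1584) = 2752*(-1620) = -4458240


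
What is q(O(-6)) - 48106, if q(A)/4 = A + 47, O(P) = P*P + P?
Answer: -47798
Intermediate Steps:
O(P) = P + P**2 (O(P) = P**2 + P = P + P**2)
q(A) = 188 + 4*A (q(A) = 4*(A + 47) = 4*(47 + A) = 188 + 4*A)
q(O(-6)) - 48106 = (188 + 4*(-6*(1 - 6))) - 48106 = (188 + 4*(-6*(-5))) - 48106 = (188 + 4*30) - 48106 = (188 + 120) - 48106 = 308 - 48106 = -47798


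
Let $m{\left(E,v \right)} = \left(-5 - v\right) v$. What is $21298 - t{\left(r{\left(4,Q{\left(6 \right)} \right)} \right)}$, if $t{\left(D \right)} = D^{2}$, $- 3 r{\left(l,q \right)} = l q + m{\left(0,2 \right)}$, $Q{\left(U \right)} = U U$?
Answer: $\frac{174782}{9} \approx 19420.0$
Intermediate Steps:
$Q{\left(U \right)} = U^{2}$
$m{\left(E,v \right)} = v \left(-5 - v\right)$
$r{\left(l,q \right)} = \frac{14}{3} - \frac{l q}{3}$ ($r{\left(l,q \right)} = - \frac{l q - 2 \left(5 + 2\right)}{3} = - \frac{l q - 2 \cdot 7}{3} = - \frac{l q - 14}{3} = - \frac{-14 + l q}{3} = \frac{14}{3} - \frac{l q}{3}$)
$21298 - t{\left(r{\left(4,Q{\left(6 \right)} \right)} \right)} = 21298 - \left(\frac{14}{3} - \frac{4 \cdot 6^{2}}{3}\right)^{2} = 21298 - \left(\frac{14}{3} - \frac{4}{3} \cdot 36\right)^{2} = 21298 - \left(\frac{14}{3} - 48\right)^{2} = 21298 - \left(- \frac{130}{3}\right)^{2} = 21298 - \frac{16900}{9} = \frac{174782}{9}$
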